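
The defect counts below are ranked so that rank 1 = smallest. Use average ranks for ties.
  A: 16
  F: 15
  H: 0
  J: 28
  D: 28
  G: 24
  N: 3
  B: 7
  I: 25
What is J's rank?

Sorted (ascending): 0, 3, 7, 15, 16, 24, 25, 28, 28
The 2 values of 28 occupy positions 8–9 → average rank (8+9)/2 = 8.5.
J has value 28 → rank 8.5.

8.5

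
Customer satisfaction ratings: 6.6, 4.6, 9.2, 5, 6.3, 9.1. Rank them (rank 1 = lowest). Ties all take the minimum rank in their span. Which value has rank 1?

Sorted (ascending): 4.6, 5, 6.3, 6.6, 9.1, 9.2
No ties — each value takes its position as its rank.
Rank 1 → value 4.6.

4.6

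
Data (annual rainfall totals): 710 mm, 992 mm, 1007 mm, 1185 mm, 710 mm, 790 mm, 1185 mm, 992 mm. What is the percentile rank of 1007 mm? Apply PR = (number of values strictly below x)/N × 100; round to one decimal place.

62.5

N = 8.
Strictly below 1007: 5. Equal to 1007: 1.
PR = 5/8 × 100 = 62.5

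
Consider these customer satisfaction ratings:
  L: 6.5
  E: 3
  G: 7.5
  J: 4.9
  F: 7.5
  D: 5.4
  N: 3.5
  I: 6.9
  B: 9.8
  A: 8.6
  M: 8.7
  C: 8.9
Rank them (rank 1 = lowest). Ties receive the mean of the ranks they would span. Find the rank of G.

7.5

Sorted (ascending): 3, 3.5, 4.9, 5.4, 6.5, 6.9, 7.5, 7.5, 8.6, 8.7, 8.9, 9.8
The 2 values of 7.5 occupy positions 7–8 → average rank (7+8)/2 = 7.5.
G has value 7.5 → rank 7.5.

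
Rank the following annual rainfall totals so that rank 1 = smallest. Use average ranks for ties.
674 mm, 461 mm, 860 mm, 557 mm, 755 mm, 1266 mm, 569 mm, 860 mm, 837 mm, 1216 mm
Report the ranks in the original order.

Sorted (ascending): 461, 557, 569, 674, 755, 837, 860, 860, 1216, 1266
The 2 values of 860 occupy positions 7–8 → average rank (7+8)/2 = 7.5.

4, 1, 7.5, 2, 5, 10, 3, 7.5, 6, 9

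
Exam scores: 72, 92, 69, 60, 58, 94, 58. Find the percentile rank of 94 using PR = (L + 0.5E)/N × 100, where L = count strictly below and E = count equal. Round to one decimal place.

N = 7.
Strictly below 94: 6. Equal to 94: 1.
PR = (6 + 0.5·1)/7 × 100 = 92.9

92.9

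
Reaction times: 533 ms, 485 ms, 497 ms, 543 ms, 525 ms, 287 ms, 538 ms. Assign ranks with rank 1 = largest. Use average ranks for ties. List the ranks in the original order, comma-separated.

3, 6, 5, 1, 4, 7, 2

Sorted (descending): 543, 538, 533, 525, 497, 485, 287
No ties — each value takes its position as its rank.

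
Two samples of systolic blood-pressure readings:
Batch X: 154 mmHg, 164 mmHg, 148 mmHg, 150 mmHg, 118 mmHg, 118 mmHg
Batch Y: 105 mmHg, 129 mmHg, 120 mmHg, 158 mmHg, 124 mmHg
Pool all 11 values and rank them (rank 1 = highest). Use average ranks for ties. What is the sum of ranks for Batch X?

Sorted (descending): 164, 158, 154, 150, 148, 129, 124, 120, 118, 118, 105
The 2 values of 118 occupy positions 9–10 → average rank (9+10)/2 = 9.5.
Batch X values → pooled ranks: 154→3, 164→1, 148→5, 150→4, 118→9.5, 118→9.5
Rank sum = 3 + 1 + 5 + 4 + 9.5 + 9.5 = 32

32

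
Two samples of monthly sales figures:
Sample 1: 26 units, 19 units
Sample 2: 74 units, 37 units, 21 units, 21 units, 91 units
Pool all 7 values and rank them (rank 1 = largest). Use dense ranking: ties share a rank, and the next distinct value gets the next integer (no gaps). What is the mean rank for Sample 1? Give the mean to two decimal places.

Sorted (descending): 91, 74, 37, 26, 21, 21, 19
The 2 values of 21 share dense rank 5.
Remaining distinct values take the next consecutive integers.
Sample 1 values → pooled ranks: 26→4, 19→6
Mean rank = (4 + 6) / 2 = 5.00

5.00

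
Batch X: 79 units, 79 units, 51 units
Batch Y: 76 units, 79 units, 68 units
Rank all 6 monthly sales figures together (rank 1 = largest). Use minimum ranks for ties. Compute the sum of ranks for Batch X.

8

Sorted (descending): 79, 79, 79, 76, 68, 51
The 3 values of 79 occupy positions 1–3 → each gets rank 1.
Batch X values → pooled ranks: 79→1, 79→1, 51→6
Rank sum = 1 + 1 + 6 = 8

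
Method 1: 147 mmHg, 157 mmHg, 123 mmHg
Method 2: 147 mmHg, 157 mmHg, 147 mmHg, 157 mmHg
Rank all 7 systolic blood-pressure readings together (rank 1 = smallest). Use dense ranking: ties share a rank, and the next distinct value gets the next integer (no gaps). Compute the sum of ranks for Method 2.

10

Sorted (ascending): 123, 147, 147, 147, 157, 157, 157
The 3 values of 147 share dense rank 2.
The 3 values of 157 share dense rank 3.
Remaining distinct values take the next consecutive integers.
Method 2 values → pooled ranks: 147→2, 157→3, 147→2, 157→3
Rank sum = 2 + 3 + 2 + 3 = 10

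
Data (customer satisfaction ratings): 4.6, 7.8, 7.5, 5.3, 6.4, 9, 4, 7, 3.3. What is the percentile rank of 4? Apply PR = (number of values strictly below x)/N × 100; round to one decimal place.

11.1

N = 9.
Strictly below 4: 1. Equal to 4: 1.
PR = 1/9 × 100 = 11.1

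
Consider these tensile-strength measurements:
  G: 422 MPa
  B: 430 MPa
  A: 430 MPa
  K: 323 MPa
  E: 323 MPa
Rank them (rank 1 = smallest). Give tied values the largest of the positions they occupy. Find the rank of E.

Sorted (ascending): 323, 323, 422, 430, 430
The 2 values of 323 occupy positions 1–2 → each gets rank 2.
The 2 values of 430 occupy positions 4–5 → each gets rank 5.
E has value 323 MPa → rank 2.

2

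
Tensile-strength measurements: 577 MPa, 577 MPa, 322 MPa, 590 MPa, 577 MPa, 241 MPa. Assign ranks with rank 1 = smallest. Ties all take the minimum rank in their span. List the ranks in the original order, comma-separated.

3, 3, 2, 6, 3, 1

Sorted (ascending): 241, 322, 577, 577, 577, 590
The 3 values of 577 occupy positions 3–5 → each gets rank 3.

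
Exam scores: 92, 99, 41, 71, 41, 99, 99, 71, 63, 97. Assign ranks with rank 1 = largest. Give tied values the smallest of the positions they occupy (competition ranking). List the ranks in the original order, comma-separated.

Sorted (descending): 99, 99, 99, 97, 92, 71, 71, 63, 41, 41
The 3 values of 99 occupy positions 1–3 → each gets rank 1.
The 2 values of 71 occupy positions 6–7 → each gets rank 6.
The 2 values of 41 occupy positions 9–10 → each gets rank 9.

5, 1, 9, 6, 9, 1, 1, 6, 8, 4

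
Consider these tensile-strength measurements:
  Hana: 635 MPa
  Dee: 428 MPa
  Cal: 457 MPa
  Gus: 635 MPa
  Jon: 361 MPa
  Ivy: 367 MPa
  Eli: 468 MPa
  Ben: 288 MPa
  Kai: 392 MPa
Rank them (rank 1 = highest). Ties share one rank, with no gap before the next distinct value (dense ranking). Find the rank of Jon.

Sorted (descending): 635, 635, 468, 457, 428, 392, 367, 361, 288
The 2 values of 635 share dense rank 1.
Remaining distinct values take the next consecutive integers.
Jon has value 361 MPa → rank 7.

7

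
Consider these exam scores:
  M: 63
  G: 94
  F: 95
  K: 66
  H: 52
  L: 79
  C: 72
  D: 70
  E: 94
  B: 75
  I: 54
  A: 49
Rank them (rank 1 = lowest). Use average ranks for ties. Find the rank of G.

10.5

Sorted (ascending): 49, 52, 54, 63, 66, 70, 72, 75, 79, 94, 94, 95
The 2 values of 94 occupy positions 10–11 → average rank (10+11)/2 = 10.5.
G has value 94 → rank 10.5.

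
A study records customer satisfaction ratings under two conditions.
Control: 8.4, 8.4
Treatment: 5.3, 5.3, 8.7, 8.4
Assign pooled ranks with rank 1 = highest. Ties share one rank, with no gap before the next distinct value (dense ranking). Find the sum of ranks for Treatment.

Sorted (descending): 8.7, 8.4, 8.4, 8.4, 5.3, 5.3
The 3 values of 8.4 share dense rank 2.
The 2 values of 5.3 share dense rank 3.
Remaining distinct values take the next consecutive integers.
Treatment values → pooled ranks: 5.3→3, 5.3→3, 8.7→1, 8.4→2
Rank sum = 3 + 3 + 1 + 2 = 9

9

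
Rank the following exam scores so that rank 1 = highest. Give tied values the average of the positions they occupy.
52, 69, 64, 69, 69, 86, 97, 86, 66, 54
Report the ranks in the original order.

10, 5, 8, 5, 5, 2.5, 1, 2.5, 7, 9

Sorted (descending): 97, 86, 86, 69, 69, 69, 66, 64, 54, 52
The 2 values of 86 occupy positions 2–3 → average rank (2+3)/2 = 2.5.
The 3 values of 69 occupy positions 4–6 → average rank 5.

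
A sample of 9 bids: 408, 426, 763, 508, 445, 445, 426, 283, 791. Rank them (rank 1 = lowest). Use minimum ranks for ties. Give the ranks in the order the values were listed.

Sorted (ascending): 283, 408, 426, 426, 445, 445, 508, 763, 791
The 2 values of 426 occupy positions 3–4 → each gets rank 3.
The 2 values of 445 occupy positions 5–6 → each gets rank 5.

2, 3, 8, 7, 5, 5, 3, 1, 9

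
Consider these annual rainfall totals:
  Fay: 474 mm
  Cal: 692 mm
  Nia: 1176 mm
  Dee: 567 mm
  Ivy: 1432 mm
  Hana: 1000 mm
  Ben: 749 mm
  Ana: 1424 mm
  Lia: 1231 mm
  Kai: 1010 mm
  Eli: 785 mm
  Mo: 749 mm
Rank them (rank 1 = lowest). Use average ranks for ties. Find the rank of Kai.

8

Sorted (ascending): 474, 567, 692, 749, 749, 785, 1000, 1010, 1176, 1231, 1424, 1432
The 2 values of 749 occupy positions 4–5 → average rank (4+5)/2 = 4.5.
Kai has value 1010 mm → rank 8.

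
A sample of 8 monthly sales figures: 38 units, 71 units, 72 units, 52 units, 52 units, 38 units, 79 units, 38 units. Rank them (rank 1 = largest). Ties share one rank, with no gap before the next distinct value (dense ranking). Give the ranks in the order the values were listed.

5, 3, 2, 4, 4, 5, 1, 5

Sorted (descending): 79, 72, 71, 52, 52, 38, 38, 38
The 2 values of 52 share dense rank 4.
The 3 values of 38 share dense rank 5.
Remaining distinct values take the next consecutive integers.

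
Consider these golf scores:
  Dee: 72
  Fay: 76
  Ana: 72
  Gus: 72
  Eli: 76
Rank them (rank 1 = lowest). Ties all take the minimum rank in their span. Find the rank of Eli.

Sorted (ascending): 72, 72, 72, 76, 76
The 3 values of 72 occupy positions 1–3 → each gets rank 1.
The 2 values of 76 occupy positions 4–5 → each gets rank 4.
Eli has value 76 → rank 4.

4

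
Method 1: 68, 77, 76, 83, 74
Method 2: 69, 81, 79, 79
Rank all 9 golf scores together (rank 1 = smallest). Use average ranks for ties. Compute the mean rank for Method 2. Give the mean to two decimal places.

5.75

Sorted (ascending): 68, 69, 74, 76, 77, 79, 79, 81, 83
The 2 values of 79 occupy positions 6–7 → average rank (6+7)/2 = 6.5.
Method 2 values → pooled ranks: 69→2, 81→8, 79→6.5, 79→6.5
Mean rank = (2 + 8 + 6.5 + 6.5) / 4 = 5.75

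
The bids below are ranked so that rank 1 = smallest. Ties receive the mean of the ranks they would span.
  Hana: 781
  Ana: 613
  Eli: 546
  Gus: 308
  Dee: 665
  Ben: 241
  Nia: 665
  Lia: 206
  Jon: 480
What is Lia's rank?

Sorted (ascending): 206, 241, 308, 480, 546, 613, 665, 665, 781
The 2 values of 665 occupy positions 7–8 → average rank (7+8)/2 = 7.5.
Lia has value 206 → rank 1.

1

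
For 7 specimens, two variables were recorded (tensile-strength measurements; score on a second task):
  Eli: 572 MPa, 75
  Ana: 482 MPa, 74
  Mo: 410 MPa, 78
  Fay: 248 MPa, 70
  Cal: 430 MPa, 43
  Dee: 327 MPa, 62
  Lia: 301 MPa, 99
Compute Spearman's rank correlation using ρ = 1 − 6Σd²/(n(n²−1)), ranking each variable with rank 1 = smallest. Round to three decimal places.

Ranks of variable 1: 7, 6, 4, 1, 5, 3, 2
Ranks of variable 2: 5, 4, 6, 3, 1, 2, 7
d = r₁ − r₂: 2, 2, -2, -2, 4, 1, -5
d²: 4, 4, 4, 4, 16, 1, 25; Σd² = 58
ρ = 1 − 6·58/(7·48) = 1 − 348/336 = -0.036

-0.036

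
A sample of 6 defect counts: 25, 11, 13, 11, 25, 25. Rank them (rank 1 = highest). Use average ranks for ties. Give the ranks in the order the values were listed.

Sorted (descending): 25, 25, 25, 13, 11, 11
The 3 values of 25 occupy positions 1–3 → average rank 2.
The 2 values of 11 occupy positions 5–6 → average rank (5+6)/2 = 5.5.

2, 5.5, 4, 5.5, 2, 2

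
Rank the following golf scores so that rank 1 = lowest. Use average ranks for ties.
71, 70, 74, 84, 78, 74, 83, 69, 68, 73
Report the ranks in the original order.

4, 3, 6.5, 10, 8, 6.5, 9, 2, 1, 5

Sorted (ascending): 68, 69, 70, 71, 73, 74, 74, 78, 83, 84
The 2 values of 74 occupy positions 6–7 → average rank (6+7)/2 = 6.5.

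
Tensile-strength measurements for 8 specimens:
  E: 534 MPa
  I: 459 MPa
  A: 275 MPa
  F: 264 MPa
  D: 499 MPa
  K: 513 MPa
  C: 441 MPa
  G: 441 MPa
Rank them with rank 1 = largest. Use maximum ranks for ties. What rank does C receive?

6

Sorted (descending): 534, 513, 499, 459, 441, 441, 275, 264
The 2 values of 441 occupy positions 5–6 → each gets rank 6.
C has value 441 MPa → rank 6.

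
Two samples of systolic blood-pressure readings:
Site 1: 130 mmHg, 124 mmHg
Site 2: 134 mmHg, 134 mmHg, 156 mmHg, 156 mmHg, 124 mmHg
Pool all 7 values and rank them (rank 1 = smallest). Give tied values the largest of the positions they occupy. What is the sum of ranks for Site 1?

Sorted (ascending): 124, 124, 130, 134, 134, 156, 156
The 2 values of 124 occupy positions 1–2 → each gets rank 2.
The 2 values of 134 occupy positions 4–5 → each gets rank 5.
The 2 values of 156 occupy positions 6–7 → each gets rank 7.
Site 1 values → pooled ranks: 130→3, 124→2
Rank sum = 3 + 2 = 5

5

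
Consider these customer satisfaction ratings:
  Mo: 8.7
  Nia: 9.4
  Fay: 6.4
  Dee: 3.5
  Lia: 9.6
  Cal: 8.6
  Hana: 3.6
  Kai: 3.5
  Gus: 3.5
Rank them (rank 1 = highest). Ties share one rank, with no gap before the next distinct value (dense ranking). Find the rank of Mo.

3

Sorted (descending): 9.6, 9.4, 8.7, 8.6, 6.4, 3.6, 3.5, 3.5, 3.5
The 3 values of 3.5 share dense rank 7.
Remaining distinct values take the next consecutive integers.
Mo has value 8.7 → rank 3.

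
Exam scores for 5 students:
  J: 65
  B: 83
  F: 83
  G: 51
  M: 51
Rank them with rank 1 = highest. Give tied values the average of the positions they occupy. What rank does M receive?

4.5

Sorted (descending): 83, 83, 65, 51, 51
The 2 values of 83 occupy positions 1–2 → average rank (1+2)/2 = 1.5.
The 2 values of 51 occupy positions 4–5 → average rank (4+5)/2 = 4.5.
M has value 51 → rank 4.5.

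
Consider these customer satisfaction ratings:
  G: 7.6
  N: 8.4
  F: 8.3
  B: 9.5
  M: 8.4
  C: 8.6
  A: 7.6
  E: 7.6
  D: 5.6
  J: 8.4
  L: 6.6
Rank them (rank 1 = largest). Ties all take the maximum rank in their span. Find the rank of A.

Sorted (descending): 9.5, 8.6, 8.4, 8.4, 8.4, 8.3, 7.6, 7.6, 7.6, 6.6, 5.6
The 3 values of 8.4 occupy positions 3–5 → each gets rank 5.
The 3 values of 7.6 occupy positions 7–9 → each gets rank 9.
A has value 7.6 → rank 9.

9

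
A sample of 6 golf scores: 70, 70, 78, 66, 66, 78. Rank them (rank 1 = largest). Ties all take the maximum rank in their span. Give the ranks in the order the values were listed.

Sorted (descending): 78, 78, 70, 70, 66, 66
The 2 values of 78 occupy positions 1–2 → each gets rank 2.
The 2 values of 70 occupy positions 3–4 → each gets rank 4.
The 2 values of 66 occupy positions 5–6 → each gets rank 6.

4, 4, 2, 6, 6, 2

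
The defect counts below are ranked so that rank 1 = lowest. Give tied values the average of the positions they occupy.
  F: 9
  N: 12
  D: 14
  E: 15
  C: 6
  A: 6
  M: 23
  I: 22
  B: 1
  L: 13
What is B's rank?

Sorted (ascending): 1, 6, 6, 9, 12, 13, 14, 15, 22, 23
The 2 values of 6 occupy positions 2–3 → average rank (2+3)/2 = 2.5.
B has value 1 → rank 1.

1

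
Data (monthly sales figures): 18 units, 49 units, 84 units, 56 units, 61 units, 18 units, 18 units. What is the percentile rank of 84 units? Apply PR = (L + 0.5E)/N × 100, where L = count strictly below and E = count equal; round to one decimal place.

92.9

N = 7.
Strictly below 84: 6. Equal to 84: 1.
PR = (6 + 0.5·1)/7 × 100 = 92.9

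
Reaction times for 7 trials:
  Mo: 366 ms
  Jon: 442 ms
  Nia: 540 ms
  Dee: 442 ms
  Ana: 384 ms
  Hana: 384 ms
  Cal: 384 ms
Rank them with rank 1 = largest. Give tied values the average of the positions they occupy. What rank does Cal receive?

5

Sorted (descending): 540, 442, 442, 384, 384, 384, 366
The 2 values of 442 occupy positions 2–3 → average rank (2+3)/2 = 2.5.
The 3 values of 384 occupy positions 4–6 → average rank 5.
Cal has value 384 ms → rank 5.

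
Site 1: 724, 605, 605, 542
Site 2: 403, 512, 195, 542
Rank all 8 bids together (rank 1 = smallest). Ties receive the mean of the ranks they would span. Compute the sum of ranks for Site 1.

Sorted (ascending): 195, 403, 512, 542, 542, 605, 605, 724
The 2 values of 542 occupy positions 4–5 → average rank (4+5)/2 = 4.5.
The 2 values of 605 occupy positions 6–7 → average rank (6+7)/2 = 6.5.
Site 1 values → pooled ranks: 724→8, 605→6.5, 605→6.5, 542→4.5
Rank sum = 8 + 6.5 + 6.5 + 4.5 = 25.5

25.5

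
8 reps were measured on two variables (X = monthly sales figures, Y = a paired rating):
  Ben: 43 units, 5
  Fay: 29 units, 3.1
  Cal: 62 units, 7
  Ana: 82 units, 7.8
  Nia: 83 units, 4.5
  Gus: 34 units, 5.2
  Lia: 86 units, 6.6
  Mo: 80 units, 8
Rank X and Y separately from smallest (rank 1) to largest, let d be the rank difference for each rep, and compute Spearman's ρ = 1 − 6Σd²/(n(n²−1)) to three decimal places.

Ranks of variable 1: 3, 1, 4, 6, 7, 2, 8, 5
Ranks of variable 2: 3, 1, 6, 7, 2, 4, 5, 8
d = r₁ − r₂: 0, 0, -2, -1, 5, -2, 3, -3
d²: 0, 0, 4, 1, 25, 4, 9, 9; Σd² = 52
ρ = 1 − 6·52/(8·63) = 1 − 312/504 = 0.381

0.381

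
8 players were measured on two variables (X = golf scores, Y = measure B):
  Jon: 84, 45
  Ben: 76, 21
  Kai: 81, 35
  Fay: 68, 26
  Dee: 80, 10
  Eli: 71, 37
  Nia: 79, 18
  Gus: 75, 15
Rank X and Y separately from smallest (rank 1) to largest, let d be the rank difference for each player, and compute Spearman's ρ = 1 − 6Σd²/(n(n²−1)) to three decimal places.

0.143

Ranks of variable 1: 8, 4, 7, 1, 6, 2, 5, 3
Ranks of variable 2: 8, 4, 6, 5, 1, 7, 3, 2
d = r₁ − r₂: 0, 0, 1, -4, 5, -5, 2, 1
d²: 0, 0, 1, 16, 25, 25, 4, 1; Σd² = 72
ρ = 1 − 6·72/(8·63) = 1 − 432/504 = 0.143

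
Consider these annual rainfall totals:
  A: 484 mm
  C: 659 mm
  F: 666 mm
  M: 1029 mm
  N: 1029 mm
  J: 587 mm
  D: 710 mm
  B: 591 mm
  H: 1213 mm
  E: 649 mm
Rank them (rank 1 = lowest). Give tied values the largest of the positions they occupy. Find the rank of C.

5

Sorted (ascending): 484, 587, 591, 649, 659, 666, 710, 1029, 1029, 1213
The 2 values of 1029 occupy positions 8–9 → each gets rank 9.
C has value 659 mm → rank 5.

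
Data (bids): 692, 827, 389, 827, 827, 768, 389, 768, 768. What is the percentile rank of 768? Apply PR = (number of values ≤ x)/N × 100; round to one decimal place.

66.7

N = 9.
Strictly below 768: 3. Equal to 768: 3.
PR = 6/9 × 100 = 66.7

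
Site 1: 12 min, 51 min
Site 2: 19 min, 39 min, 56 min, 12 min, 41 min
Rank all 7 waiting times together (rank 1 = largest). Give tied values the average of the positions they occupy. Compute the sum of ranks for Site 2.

19.5

Sorted (descending): 56, 51, 41, 39, 19, 12, 12
The 2 values of 12 occupy positions 6–7 → average rank (6+7)/2 = 6.5.
Site 2 values → pooled ranks: 19→5, 39→4, 56→1, 12→6.5, 41→3
Rank sum = 5 + 4 + 1 + 6.5 + 3 = 19.5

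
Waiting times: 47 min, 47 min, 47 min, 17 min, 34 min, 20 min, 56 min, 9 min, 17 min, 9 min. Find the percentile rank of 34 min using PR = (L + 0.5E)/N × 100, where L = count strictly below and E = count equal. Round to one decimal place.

55.0

N = 10.
Strictly below 34: 5. Equal to 34: 1.
PR = (5 + 0.5·1)/10 × 100 = 55.0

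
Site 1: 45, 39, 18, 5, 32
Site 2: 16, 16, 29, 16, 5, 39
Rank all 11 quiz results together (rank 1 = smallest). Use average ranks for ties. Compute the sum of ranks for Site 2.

30

Sorted (ascending): 5, 5, 16, 16, 16, 18, 29, 32, 39, 39, 45
The 2 values of 5 occupy positions 1–2 → average rank (1+2)/2 = 1.5.
The 3 values of 16 occupy positions 3–5 → average rank 4.
The 2 values of 39 occupy positions 9–10 → average rank (9+10)/2 = 9.5.
Site 2 values → pooled ranks: 16→4, 16→4, 29→7, 16→4, 5→1.5, 39→9.5
Rank sum = 4 + 4 + 7 + 4 + 1.5 + 9.5 = 30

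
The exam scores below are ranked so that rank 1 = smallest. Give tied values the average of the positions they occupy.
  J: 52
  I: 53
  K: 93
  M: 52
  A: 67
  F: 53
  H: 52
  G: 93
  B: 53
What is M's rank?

Sorted (ascending): 52, 52, 52, 53, 53, 53, 67, 93, 93
The 3 values of 52 occupy positions 1–3 → average rank 2.
The 3 values of 53 occupy positions 4–6 → average rank 5.
The 2 values of 93 occupy positions 8–9 → average rank (8+9)/2 = 8.5.
M has value 52 → rank 2.

2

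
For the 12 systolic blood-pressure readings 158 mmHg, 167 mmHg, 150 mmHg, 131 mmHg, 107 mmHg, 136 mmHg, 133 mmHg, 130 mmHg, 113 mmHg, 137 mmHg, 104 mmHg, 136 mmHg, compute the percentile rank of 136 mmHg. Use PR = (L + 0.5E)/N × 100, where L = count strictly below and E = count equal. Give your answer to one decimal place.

58.3

N = 12.
Strictly below 136: 6. Equal to 136: 2.
PR = (6 + 0.5·2)/12 × 100 = 58.3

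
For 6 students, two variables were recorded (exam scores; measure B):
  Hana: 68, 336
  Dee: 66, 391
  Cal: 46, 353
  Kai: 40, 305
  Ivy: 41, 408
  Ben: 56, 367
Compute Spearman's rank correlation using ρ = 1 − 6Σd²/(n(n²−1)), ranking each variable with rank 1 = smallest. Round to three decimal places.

0.086

Ranks of variable 1: 6, 5, 3, 1, 2, 4
Ranks of variable 2: 2, 5, 3, 1, 6, 4
d = r₁ − r₂: 4, 0, 0, 0, -4, 0
d²: 16, 0, 0, 0, 16, 0; Σd² = 32
ρ = 1 − 6·32/(6·35) = 1 − 192/210 = 0.086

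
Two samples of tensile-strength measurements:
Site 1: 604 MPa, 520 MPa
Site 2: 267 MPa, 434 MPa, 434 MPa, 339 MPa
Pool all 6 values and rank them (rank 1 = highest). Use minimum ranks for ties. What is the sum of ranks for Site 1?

Sorted (descending): 604, 520, 434, 434, 339, 267
The 2 values of 434 occupy positions 3–4 → each gets rank 3.
Site 1 values → pooled ranks: 604→1, 520→2
Rank sum = 1 + 2 = 3

3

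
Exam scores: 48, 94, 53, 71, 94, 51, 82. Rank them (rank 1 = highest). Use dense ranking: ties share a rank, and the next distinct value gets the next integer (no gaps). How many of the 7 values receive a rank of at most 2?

Sorted (descending): 94, 94, 82, 71, 53, 51, 48
The 2 values of 94 share dense rank 1.
Remaining distinct values take the next consecutive integers.
Ranks ≤ 2: {1, 1, 2} → 3 values.

3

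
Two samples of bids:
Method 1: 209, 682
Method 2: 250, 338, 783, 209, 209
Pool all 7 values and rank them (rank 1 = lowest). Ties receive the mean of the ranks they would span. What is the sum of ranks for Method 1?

8

Sorted (ascending): 209, 209, 209, 250, 338, 682, 783
The 3 values of 209 occupy positions 1–3 → average rank 2.
Method 1 values → pooled ranks: 209→2, 682→6
Rank sum = 2 + 6 = 8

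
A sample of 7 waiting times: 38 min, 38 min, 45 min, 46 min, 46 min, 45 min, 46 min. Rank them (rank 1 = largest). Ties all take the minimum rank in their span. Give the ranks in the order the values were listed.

Sorted (descending): 46, 46, 46, 45, 45, 38, 38
The 3 values of 46 occupy positions 1–3 → each gets rank 1.
The 2 values of 45 occupy positions 4–5 → each gets rank 4.
The 2 values of 38 occupy positions 6–7 → each gets rank 6.

6, 6, 4, 1, 1, 4, 1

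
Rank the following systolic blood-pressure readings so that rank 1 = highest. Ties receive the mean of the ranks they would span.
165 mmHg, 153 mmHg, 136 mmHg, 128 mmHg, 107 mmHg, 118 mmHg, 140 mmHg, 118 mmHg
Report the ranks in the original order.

1, 2, 4, 5, 8, 6.5, 3, 6.5

Sorted (descending): 165, 153, 140, 136, 128, 118, 118, 107
The 2 values of 118 occupy positions 6–7 → average rank (6+7)/2 = 6.5.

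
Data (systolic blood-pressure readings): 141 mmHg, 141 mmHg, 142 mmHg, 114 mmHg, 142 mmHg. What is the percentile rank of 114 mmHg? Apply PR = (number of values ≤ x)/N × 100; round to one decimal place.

20.0

N = 5.
Strictly below 114: 0. Equal to 114: 1.
PR = 1/5 × 100 = 20.0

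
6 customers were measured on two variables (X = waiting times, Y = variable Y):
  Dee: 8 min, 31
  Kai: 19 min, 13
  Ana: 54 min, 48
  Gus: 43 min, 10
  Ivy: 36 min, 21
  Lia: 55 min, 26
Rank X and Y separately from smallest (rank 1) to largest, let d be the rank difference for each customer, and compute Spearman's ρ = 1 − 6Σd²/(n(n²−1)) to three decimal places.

Ranks of variable 1: 1, 2, 5, 4, 3, 6
Ranks of variable 2: 5, 2, 6, 1, 3, 4
d = r₁ − r₂: -4, 0, -1, 3, 0, 2
d²: 16, 0, 1, 9, 0, 4; Σd² = 30
ρ = 1 − 6·30/(6·35) = 1 − 180/210 = 0.143

0.143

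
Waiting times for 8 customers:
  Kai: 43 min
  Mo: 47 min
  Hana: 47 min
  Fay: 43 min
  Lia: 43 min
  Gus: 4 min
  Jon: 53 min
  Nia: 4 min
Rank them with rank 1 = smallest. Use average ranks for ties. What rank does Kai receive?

4

Sorted (ascending): 4, 4, 43, 43, 43, 47, 47, 53
The 2 values of 4 occupy positions 1–2 → average rank (1+2)/2 = 1.5.
The 3 values of 43 occupy positions 3–5 → average rank 4.
The 2 values of 47 occupy positions 6–7 → average rank (6+7)/2 = 6.5.
Kai has value 43 min → rank 4.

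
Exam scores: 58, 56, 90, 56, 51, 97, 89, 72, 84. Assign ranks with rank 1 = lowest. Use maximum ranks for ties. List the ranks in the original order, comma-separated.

4, 3, 8, 3, 1, 9, 7, 5, 6

Sorted (ascending): 51, 56, 56, 58, 72, 84, 89, 90, 97
The 2 values of 56 occupy positions 2–3 → each gets rank 3.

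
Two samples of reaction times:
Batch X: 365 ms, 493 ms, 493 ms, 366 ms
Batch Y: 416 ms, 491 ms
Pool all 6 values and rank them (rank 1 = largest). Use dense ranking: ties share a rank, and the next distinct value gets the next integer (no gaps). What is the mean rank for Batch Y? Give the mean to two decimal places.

Sorted (descending): 493, 493, 491, 416, 366, 365
The 2 values of 493 share dense rank 1.
Remaining distinct values take the next consecutive integers.
Batch Y values → pooled ranks: 416→3, 491→2
Mean rank = (3 + 2) / 2 = 2.50

2.50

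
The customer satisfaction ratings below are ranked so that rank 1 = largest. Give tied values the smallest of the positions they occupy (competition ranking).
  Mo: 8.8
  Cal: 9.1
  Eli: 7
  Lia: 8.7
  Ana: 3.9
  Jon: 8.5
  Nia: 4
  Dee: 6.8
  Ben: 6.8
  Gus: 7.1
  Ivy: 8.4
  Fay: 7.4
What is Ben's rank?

9

Sorted (descending): 9.1, 8.8, 8.7, 8.5, 8.4, 7.4, 7.1, 7, 6.8, 6.8, 4, 3.9
The 2 values of 6.8 occupy positions 9–10 → each gets rank 9.
Ben has value 6.8 → rank 9.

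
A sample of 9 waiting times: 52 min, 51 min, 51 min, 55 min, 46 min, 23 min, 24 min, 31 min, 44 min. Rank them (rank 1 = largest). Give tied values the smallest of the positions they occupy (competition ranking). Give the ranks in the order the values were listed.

2, 3, 3, 1, 5, 9, 8, 7, 6

Sorted (descending): 55, 52, 51, 51, 46, 44, 31, 24, 23
The 2 values of 51 occupy positions 3–4 → each gets rank 3.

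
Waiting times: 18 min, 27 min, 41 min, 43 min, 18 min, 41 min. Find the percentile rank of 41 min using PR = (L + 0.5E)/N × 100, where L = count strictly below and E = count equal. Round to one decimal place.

N = 6.
Strictly below 41: 3. Equal to 41: 2.
PR = (3 + 0.5·2)/6 × 100 = 66.7

66.7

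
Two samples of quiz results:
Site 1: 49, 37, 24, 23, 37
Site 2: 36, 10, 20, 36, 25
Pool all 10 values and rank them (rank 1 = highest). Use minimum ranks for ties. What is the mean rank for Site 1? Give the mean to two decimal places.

4.00

Sorted (descending): 49, 37, 37, 36, 36, 25, 24, 23, 20, 10
The 2 values of 37 occupy positions 2–3 → each gets rank 2.
The 2 values of 36 occupy positions 4–5 → each gets rank 4.
Site 1 values → pooled ranks: 49→1, 37→2, 24→7, 23→8, 37→2
Mean rank = (1 + 2 + 7 + 8 + 2) / 5 = 4.00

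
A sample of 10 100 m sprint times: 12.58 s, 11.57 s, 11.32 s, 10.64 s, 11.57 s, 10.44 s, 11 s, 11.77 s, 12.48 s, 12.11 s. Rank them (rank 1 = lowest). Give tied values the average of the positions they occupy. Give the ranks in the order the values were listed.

10, 5.5, 4, 2, 5.5, 1, 3, 7, 9, 8

Sorted (ascending): 10.44, 10.64, 11, 11.32, 11.57, 11.57, 11.77, 12.11, 12.48, 12.58
The 2 values of 11.57 occupy positions 5–6 → average rank (5+6)/2 = 5.5.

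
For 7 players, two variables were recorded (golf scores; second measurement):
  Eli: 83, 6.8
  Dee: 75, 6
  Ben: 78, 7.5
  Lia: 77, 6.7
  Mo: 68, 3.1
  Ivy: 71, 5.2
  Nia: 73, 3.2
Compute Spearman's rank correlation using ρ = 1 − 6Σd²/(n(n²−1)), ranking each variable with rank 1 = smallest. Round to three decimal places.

Ranks of variable 1: 7, 4, 6, 5, 1, 2, 3
Ranks of variable 2: 6, 4, 7, 5, 1, 3, 2
d = r₁ − r₂: 1, 0, -1, 0, 0, -1, 1
d²: 1, 0, 1, 0, 0, 1, 1; Σd² = 4
ρ = 1 − 6·4/(7·48) = 1 − 24/336 = 0.929

0.929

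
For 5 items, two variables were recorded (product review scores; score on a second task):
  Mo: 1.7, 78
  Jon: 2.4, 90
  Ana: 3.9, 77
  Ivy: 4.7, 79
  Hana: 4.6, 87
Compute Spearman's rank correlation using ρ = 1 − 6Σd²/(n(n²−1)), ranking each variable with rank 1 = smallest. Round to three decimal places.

0.100

Ranks of variable 1: 1, 2, 3, 5, 4
Ranks of variable 2: 2, 5, 1, 3, 4
d = r₁ − r₂: -1, -3, 2, 2, 0
d²: 1, 9, 4, 4, 0; Σd² = 18
ρ = 1 − 6·18/(5·24) = 1 − 108/120 = 0.100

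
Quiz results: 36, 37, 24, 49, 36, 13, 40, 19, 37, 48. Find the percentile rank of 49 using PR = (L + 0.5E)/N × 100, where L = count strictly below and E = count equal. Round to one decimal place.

N = 10.
Strictly below 49: 9. Equal to 49: 1.
PR = (9 + 0.5·1)/10 × 100 = 95.0

95.0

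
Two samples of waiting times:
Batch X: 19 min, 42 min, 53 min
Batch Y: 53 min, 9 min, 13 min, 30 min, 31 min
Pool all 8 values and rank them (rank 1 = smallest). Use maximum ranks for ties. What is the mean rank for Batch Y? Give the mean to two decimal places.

Sorted (ascending): 9, 13, 19, 30, 31, 42, 53, 53
The 2 values of 53 occupy positions 7–8 → each gets rank 8.
Batch Y values → pooled ranks: 53→8, 9→1, 13→2, 30→4, 31→5
Mean rank = (8 + 1 + 2 + 4 + 5) / 5 = 4.00

4.00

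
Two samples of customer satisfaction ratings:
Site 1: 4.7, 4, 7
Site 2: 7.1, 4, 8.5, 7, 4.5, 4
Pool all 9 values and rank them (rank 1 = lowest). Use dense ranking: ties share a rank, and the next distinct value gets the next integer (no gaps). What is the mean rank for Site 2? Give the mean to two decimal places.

Sorted (ascending): 4, 4, 4, 4.5, 4.7, 7, 7, 7.1, 8.5
The 3 values of 4 share dense rank 1.
The 2 values of 7 share dense rank 4.
Remaining distinct values take the next consecutive integers.
Site 2 values → pooled ranks: 7.1→5, 4→1, 8.5→6, 7→4, 4.5→2, 4→1
Mean rank = (5 + 1 + 6 + 4 + 2 + 1) / 6 = 3.17

3.17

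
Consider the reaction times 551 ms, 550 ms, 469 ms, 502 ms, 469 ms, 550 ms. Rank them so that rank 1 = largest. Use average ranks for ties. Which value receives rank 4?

502

Sorted (descending): 551, 550, 550, 502, 469, 469
The 2 values of 550 occupy positions 2–3 → average rank (2+3)/2 = 2.5.
The 2 values of 469 occupy positions 5–6 → average rank (5+6)/2 = 5.5.
Rank 4 → value 502.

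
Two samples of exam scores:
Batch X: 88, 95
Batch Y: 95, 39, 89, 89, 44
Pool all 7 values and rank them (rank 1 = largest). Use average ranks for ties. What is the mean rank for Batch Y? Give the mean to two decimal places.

4.30

Sorted (descending): 95, 95, 89, 89, 88, 44, 39
The 2 values of 95 occupy positions 1–2 → average rank (1+2)/2 = 1.5.
The 2 values of 89 occupy positions 3–4 → average rank (3+4)/2 = 3.5.
Batch Y values → pooled ranks: 95→1.5, 39→7, 89→3.5, 89→3.5, 44→6
Mean rank = (1.5 + 7 + 3.5 + 3.5 + 6) / 5 = 4.30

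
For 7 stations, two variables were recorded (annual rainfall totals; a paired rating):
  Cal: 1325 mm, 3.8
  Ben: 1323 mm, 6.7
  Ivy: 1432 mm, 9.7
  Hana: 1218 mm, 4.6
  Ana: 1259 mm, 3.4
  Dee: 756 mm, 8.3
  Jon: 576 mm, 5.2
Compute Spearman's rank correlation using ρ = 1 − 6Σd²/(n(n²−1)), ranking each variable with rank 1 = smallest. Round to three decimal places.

0.107

Ranks of variable 1: 6, 5, 7, 3, 4, 2, 1
Ranks of variable 2: 2, 5, 7, 3, 1, 6, 4
d = r₁ − r₂: 4, 0, 0, 0, 3, -4, -3
d²: 16, 0, 0, 0, 9, 16, 9; Σd² = 50
ρ = 1 − 6·50/(7·48) = 1 − 300/336 = 0.107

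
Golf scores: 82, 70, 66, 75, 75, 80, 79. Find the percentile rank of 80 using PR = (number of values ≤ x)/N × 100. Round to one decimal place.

85.7

N = 7.
Strictly below 80: 5. Equal to 80: 1.
PR = 6/7 × 100 = 85.7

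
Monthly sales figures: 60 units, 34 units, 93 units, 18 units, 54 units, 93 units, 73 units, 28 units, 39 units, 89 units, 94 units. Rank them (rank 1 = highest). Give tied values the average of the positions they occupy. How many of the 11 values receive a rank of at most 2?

Sorted (descending): 94, 93, 93, 89, 73, 60, 54, 39, 34, 28, 18
The 2 values of 93 occupy positions 2–3 → average rank (2+3)/2 = 2.5.
Ranks ≤ 2: {1} → 1 value.

1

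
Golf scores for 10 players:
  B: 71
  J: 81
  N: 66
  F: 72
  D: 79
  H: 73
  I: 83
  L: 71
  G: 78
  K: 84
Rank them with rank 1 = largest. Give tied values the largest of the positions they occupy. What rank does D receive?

Sorted (descending): 84, 83, 81, 79, 78, 73, 72, 71, 71, 66
The 2 values of 71 occupy positions 8–9 → each gets rank 9.
D has value 79 → rank 4.

4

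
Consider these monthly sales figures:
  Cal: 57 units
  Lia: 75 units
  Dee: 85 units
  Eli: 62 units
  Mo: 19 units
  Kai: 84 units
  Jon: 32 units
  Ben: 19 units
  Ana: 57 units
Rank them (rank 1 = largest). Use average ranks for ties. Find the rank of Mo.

8.5

Sorted (descending): 85, 84, 75, 62, 57, 57, 32, 19, 19
The 2 values of 57 occupy positions 5–6 → average rank (5+6)/2 = 5.5.
The 2 values of 19 occupy positions 8–9 → average rank (8+9)/2 = 8.5.
Mo has value 19 units → rank 8.5.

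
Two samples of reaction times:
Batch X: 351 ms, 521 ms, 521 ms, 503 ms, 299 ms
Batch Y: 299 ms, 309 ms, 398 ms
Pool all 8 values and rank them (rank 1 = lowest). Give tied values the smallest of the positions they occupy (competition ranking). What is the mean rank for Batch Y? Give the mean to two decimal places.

Sorted (ascending): 299, 299, 309, 351, 398, 503, 521, 521
The 2 values of 299 occupy positions 1–2 → each gets rank 1.
The 2 values of 521 occupy positions 7–8 → each gets rank 7.
Batch Y values → pooled ranks: 299→1, 309→3, 398→5
Mean rank = (1 + 3 + 5) / 3 = 3.00

3.00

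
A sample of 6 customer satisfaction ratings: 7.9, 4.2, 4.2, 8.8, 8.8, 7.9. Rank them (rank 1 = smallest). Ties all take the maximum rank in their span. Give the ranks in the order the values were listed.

4, 2, 2, 6, 6, 4

Sorted (ascending): 4.2, 4.2, 7.9, 7.9, 8.8, 8.8
The 2 values of 4.2 occupy positions 1–2 → each gets rank 2.
The 2 values of 7.9 occupy positions 3–4 → each gets rank 4.
The 2 values of 8.8 occupy positions 5–6 → each gets rank 6.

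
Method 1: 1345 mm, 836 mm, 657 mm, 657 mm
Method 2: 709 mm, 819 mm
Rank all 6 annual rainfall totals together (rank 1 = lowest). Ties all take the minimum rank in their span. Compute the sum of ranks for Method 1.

13

Sorted (ascending): 657, 657, 709, 819, 836, 1345
The 2 values of 657 occupy positions 1–2 → each gets rank 1.
Method 1 values → pooled ranks: 1345→6, 836→5, 657→1, 657→1
Rank sum = 6 + 5 + 1 + 1 = 13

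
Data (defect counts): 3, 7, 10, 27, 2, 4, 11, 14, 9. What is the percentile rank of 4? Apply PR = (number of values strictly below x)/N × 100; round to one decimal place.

N = 9.
Strictly below 4: 2. Equal to 4: 1.
PR = 2/9 × 100 = 22.2

22.2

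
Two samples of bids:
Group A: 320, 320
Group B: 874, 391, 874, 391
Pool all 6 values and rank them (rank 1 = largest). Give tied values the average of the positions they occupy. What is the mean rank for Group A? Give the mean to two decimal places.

Sorted (descending): 874, 874, 391, 391, 320, 320
The 2 values of 874 occupy positions 1–2 → average rank (1+2)/2 = 1.5.
The 2 values of 391 occupy positions 3–4 → average rank (3+4)/2 = 3.5.
The 2 values of 320 occupy positions 5–6 → average rank (5+6)/2 = 5.5.
Group A values → pooled ranks: 320→5.5, 320→5.5
Mean rank = (5.5 + 5.5) / 2 = 5.50

5.50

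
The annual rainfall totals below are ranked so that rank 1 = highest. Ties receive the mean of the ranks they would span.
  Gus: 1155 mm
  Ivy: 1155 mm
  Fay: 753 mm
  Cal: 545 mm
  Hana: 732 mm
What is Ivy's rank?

1.5

Sorted (descending): 1155, 1155, 753, 732, 545
The 2 values of 1155 occupy positions 1–2 → average rank (1+2)/2 = 1.5.
Ivy has value 1155 mm → rank 1.5.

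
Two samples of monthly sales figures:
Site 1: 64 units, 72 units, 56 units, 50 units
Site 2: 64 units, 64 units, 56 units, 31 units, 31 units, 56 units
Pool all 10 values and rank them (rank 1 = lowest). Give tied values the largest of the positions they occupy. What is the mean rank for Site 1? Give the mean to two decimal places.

Sorted (ascending): 31, 31, 50, 56, 56, 56, 64, 64, 64, 72
The 2 values of 31 occupy positions 1–2 → each gets rank 2.
The 3 values of 56 occupy positions 4–6 → each gets rank 6.
The 3 values of 64 occupy positions 7–9 → each gets rank 9.
Site 1 values → pooled ranks: 64→9, 72→10, 56→6, 50→3
Mean rank = (9 + 10 + 6 + 3) / 4 = 7.00

7.00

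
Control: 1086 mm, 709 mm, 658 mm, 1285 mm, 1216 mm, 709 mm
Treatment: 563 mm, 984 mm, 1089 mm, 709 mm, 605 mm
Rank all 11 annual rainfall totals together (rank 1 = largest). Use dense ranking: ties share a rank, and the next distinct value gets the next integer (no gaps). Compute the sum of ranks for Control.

Sorted (descending): 1285, 1216, 1089, 1086, 984, 709, 709, 709, 658, 605, 563
The 3 values of 709 share dense rank 6.
Remaining distinct values take the next consecutive integers.
Control values → pooled ranks: 1086→4, 709→6, 658→7, 1285→1, 1216→2, 709→6
Rank sum = 4 + 6 + 7 + 1 + 2 + 6 = 26

26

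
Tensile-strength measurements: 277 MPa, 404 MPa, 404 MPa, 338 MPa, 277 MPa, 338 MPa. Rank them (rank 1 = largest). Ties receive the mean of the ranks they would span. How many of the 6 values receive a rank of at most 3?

2

Sorted (descending): 404, 404, 338, 338, 277, 277
The 2 values of 404 occupy positions 1–2 → average rank (1+2)/2 = 1.5.
The 2 values of 338 occupy positions 3–4 → average rank (3+4)/2 = 3.5.
The 2 values of 277 occupy positions 5–6 → average rank (5+6)/2 = 5.5.
Ranks ≤ 3: {1.5, 1.5} → 2 values.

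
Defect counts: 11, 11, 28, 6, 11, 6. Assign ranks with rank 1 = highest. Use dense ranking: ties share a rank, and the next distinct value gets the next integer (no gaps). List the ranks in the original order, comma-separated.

2, 2, 1, 3, 2, 3

Sorted (descending): 28, 11, 11, 11, 6, 6
The 3 values of 11 share dense rank 2.
The 2 values of 6 share dense rank 3.
Remaining distinct values take the next consecutive integers.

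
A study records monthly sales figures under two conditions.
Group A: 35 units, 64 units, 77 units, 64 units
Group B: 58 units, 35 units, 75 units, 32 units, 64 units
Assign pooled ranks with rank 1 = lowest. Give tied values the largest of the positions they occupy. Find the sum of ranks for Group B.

Sorted (ascending): 32, 35, 35, 58, 64, 64, 64, 75, 77
The 2 values of 35 occupy positions 2–3 → each gets rank 3.
The 3 values of 64 occupy positions 5–7 → each gets rank 7.
Group B values → pooled ranks: 58→4, 35→3, 75→8, 32→1, 64→7
Rank sum = 4 + 3 + 8 + 1 + 7 = 23

23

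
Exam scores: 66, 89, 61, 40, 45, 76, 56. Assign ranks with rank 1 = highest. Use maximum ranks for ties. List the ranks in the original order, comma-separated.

Sorted (descending): 89, 76, 66, 61, 56, 45, 40
No ties — each value takes its position as its rank.

3, 1, 4, 7, 6, 2, 5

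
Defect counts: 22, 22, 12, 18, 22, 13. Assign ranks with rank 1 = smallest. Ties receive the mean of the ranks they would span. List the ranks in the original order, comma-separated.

5, 5, 1, 3, 5, 2

Sorted (ascending): 12, 13, 18, 22, 22, 22
The 3 values of 22 occupy positions 4–6 → average rank 5.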